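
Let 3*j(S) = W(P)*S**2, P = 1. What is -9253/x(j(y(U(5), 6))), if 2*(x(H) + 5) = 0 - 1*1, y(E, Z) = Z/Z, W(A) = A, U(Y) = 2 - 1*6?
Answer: 18506/11 ≈ 1682.4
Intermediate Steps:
U(Y) = -4 (U(Y) = 2 - 6 = -4)
y(E, Z) = 1
j(S) = S**2/3 (j(S) = (1*S**2)/3 = S**2/3)
x(H) = -11/2 (x(H) = -5 + (0 - 1*1)/2 = -5 + (0 - 1)/2 = -5 + (1/2)*(-1) = -5 - 1/2 = -11/2)
-9253/x(j(y(U(5), 6))) = -9253/(-11/2) = -9253*(-2/11) = 18506/11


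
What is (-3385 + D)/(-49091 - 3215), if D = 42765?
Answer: -19690/26153 ≈ -0.75288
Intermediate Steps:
(-3385 + D)/(-49091 - 3215) = (-3385 + 42765)/(-49091 - 3215) = 39380/(-52306) = 39380*(-1/52306) = -19690/26153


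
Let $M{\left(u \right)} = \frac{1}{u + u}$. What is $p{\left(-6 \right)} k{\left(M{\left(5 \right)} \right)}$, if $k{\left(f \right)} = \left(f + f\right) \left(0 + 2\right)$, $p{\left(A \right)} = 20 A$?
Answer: $-48$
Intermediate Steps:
$M{\left(u \right)} = \frac{1}{2 u}$
$k{\left(f \right)} = 4 f$ ($k{\left(f \right)} = 2 f 2 = 4 f$)
$p{\left(-6 \right)} k{\left(M{\left(5 \right)} \right)} = 20 \left(-6\right) 4 \frac{1}{2 \cdot 5} = - 120 \cdot 4 \cdot \frac{1}{2} \cdot \frac{1}{5} = - 120 \cdot 4 \cdot \frac{1}{10} = \left(-120\right) \frac{2}{5} = -48$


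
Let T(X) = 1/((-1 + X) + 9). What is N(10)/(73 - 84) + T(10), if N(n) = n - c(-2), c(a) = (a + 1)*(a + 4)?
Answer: -205/198 ≈ -1.0354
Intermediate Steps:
c(a) = (1 + a)*(4 + a)
N(n) = 2 + n (N(n) = n - (4 + (-2)² + 5*(-2)) = n - (4 + 4 - 10) = n - 1*(-2) = n + 2 = 2 + n)
T(X) = 1/(8 + X)
N(10)/(73 - 84) + T(10) = (2 + 10)/(73 - 84) + 1/(8 + 10) = 12/(-11) + 1/18 = 12*(-1/11) + 1/18 = -12/11 + 1/18 = -205/198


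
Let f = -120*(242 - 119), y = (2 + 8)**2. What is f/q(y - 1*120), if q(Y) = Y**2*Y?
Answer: 369/200 ≈ 1.8450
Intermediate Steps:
y = 100 (y = 10**2 = 100)
f = -14760 (f = -120*123 = -14760)
q(Y) = Y**3
f/q(y - 1*120) = -14760/(100 - 1*120)**3 = -14760/(100 - 120)**3 = -14760/((-20)**3) = -14760/(-8000) = -14760*(-1/8000) = 369/200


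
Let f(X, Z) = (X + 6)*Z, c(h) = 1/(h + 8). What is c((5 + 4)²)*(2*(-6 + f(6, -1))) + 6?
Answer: 498/89 ≈ 5.5955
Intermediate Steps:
c(h) = 1/(8 + h)
f(X, Z) = Z*(6 + X) (f(X, Z) = (6 + X)*Z = Z*(6 + X))
c((5 + 4)²)*(2*(-6 + f(6, -1))) + 6 = (2*(-6 - (6 + 6)))/(8 + (5 + 4)²) + 6 = (2*(-6 - 1*12))/(8 + 9²) + 6 = (2*(-6 - 12))/(8 + 81) + 6 = (2*(-18))/89 + 6 = (1/89)*(-36) + 6 = -36/89 + 6 = 498/89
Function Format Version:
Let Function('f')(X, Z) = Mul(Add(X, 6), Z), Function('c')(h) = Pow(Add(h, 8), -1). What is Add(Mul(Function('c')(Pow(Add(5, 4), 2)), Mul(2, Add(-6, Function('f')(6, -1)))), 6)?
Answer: Rational(498, 89) ≈ 5.5955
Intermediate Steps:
Function('c')(h) = Pow(Add(8, h), -1)
Function('f')(X, Z) = Mul(Z, Add(6, X)) (Function('f')(X, Z) = Mul(Add(6, X), Z) = Mul(Z, Add(6, X)))
Add(Mul(Function('c')(Pow(Add(5, 4), 2)), Mul(2, Add(-6, Function('f')(6, -1)))), 6) = Add(Mul(Pow(Add(8, Pow(Add(5, 4), 2)), -1), Mul(2, Add(-6, Mul(-1, Add(6, 6))))), 6) = Add(Mul(Pow(Add(8, Pow(9, 2)), -1), Mul(2, Add(-6, Mul(-1, 12)))), 6) = Add(Mul(Pow(Add(8, 81), -1), Mul(2, Add(-6, -12))), 6) = Add(Mul(Pow(89, -1), Mul(2, -18)), 6) = Add(Mul(Rational(1, 89), -36), 6) = Add(Rational(-36, 89), 6) = Rational(498, 89)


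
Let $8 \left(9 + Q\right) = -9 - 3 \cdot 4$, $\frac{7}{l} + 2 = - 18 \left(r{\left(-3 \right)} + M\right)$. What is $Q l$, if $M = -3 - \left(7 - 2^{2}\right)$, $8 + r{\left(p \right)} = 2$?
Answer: $- \frac{651}{1712} \approx -0.38026$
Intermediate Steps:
$r{\left(p \right)} = -6$ ($r{\left(p \right)} = -8 + 2 = -6$)
$M = -6$ ($M = -3 + \left(-7 + 4\right) = -3 - 3 = -6$)
$l = \frac{7}{214}$ ($l = \frac{7}{-2 - 18 \left(-6 - 6\right)} = \frac{7}{-2 - -216} = \frac{7}{-2 + 216} = \frac{7}{214} \approx 0.03271$)
$Q = - \frac{93}{8}$ ($Q = -9 + \frac{-9 - 3 \cdot 4}{8} = -9 + \frac{-9 - 12}{8} = -9 + \frac{1}{8} \left(-21\right) = -9 - \frac{21}{8} = - \frac{93}{8} \approx -11.625$)
$Q l = \left(- \frac{93}{8}\right) \frac{7}{214} = - \frac{651}{1712}$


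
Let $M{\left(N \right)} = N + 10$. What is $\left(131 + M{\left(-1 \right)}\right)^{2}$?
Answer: $19600$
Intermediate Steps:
$M{\left(N \right)} = 10 + N$
$\left(131 + M{\left(-1 \right)}\right)^{2} = \left(131 + \left(10 - 1\right)\right)^{2} = \left(131 + 9\right)^{2} = 140^{2} = 19600$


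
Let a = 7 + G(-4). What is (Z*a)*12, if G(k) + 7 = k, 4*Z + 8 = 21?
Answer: -156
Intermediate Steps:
Z = 13/4 (Z = -2 + (¼)*21 = -2 + 21/4 = 13/4 ≈ 3.2500)
G(k) = -7 + k
a = -4 (a = 7 + (-7 - 4) = 7 - 11 = -4)
(Z*a)*12 = ((13/4)*(-4))*12 = -13*12 = -156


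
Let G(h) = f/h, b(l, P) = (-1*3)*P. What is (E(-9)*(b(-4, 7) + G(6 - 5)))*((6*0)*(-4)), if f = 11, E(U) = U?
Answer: 0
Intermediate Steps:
b(l, P) = -3*P
G(h) = 11/h
(E(-9)*(b(-4, 7) + G(6 - 5)))*((6*0)*(-4)) = (-9*(-3*7 + 11/(6 - 5)))*((6*0)*(-4)) = (-9*(-21 + 11/1))*(0*(-4)) = -9*(-21 + 11*1)*0 = -9*(-21 + 11)*0 = -9*(-10)*0 = 90*0 = 0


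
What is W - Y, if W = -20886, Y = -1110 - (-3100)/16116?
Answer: -79678279/4029 ≈ -19776.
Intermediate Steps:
Y = -4471415/4029 (Y = -1110 - (-3100)/16116 = -1110 - 1*(-775/4029) = -1110 + 775/4029 = -4471415/4029 ≈ -1109.8)
W - Y = -20886 - 1*(-4471415/4029) = -20886 + 4471415/4029 = -79678279/4029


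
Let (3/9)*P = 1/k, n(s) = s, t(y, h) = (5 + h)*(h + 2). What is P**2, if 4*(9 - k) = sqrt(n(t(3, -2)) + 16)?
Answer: 9/64 ≈ 0.14063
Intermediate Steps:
t(y, h) = (2 + h)*(5 + h) (t(y, h) = (5 + h)*(2 + h) = (2 + h)*(5 + h))
k = 8 (k = 9 - sqrt((10 + (-2)**2 + 7*(-2)) + 16)/4 = 9 - sqrt((10 + 4 - 14) + 16)/4 = 9 - sqrt(0 + 16)/4 = 9 - sqrt(16)/4 = 9 - 1/4*4 = 9 - 1 = 8)
P = 3/8 ≈ 0.37500
P**2 = (3/8)**2 = 9/64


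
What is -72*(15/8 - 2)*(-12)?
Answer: -108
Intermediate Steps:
-72*(15/8 - 2)*(-12) = -(-9)*(-12) = -72*3/2 = -108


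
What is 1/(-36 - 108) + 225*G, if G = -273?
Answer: -8845201/144 ≈ -61425.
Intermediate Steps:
1/(-36 - 108) + 225*G = 1/(-36 - 108) + 225*(-273) = 1/(-144) - 61425 = -1/144 - 61425 = -8845201/144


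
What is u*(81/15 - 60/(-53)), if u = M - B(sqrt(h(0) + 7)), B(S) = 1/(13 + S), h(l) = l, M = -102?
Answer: -9541849/14310 + 577*sqrt(7)/14310 ≈ -666.69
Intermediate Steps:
u = -102 - 1/(13 + sqrt(7)) (u = -102 - 1/(13 + sqrt(0 + 7)) = -102 - 1/(13 + sqrt(7)) ≈ -102.06)
u*(81/15 - 60/(-53)) = (-16537/162 + sqrt(7)/162)*(81/15 - 60/(-53)) = (-16537/162 + sqrt(7)/162)*(81*(1/15) - 60*(-1/53)) = (-16537/162 + sqrt(7)/162)*(27/5 + 60/53) = (-16537/162 + sqrt(7)/162)*(1731/265) = -9541849/14310 + 577*sqrt(7)/14310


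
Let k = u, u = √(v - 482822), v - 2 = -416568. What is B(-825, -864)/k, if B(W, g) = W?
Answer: 275*I*√24983/49966 ≈ 0.86992*I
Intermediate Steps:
v = -416566 (v = 2 - 416568 = -416566)
u = 6*I*√24983 (u = √(-416566 - 482822) = √(-899388) = 6*I*√24983 ≈ 948.36*I)
k = 6*I*√24983 ≈ 948.36*I
B(-825, -864)/k = -825*(-I*√24983/149898) = -(-275)*I*√24983/49966 = 275*I*√24983/49966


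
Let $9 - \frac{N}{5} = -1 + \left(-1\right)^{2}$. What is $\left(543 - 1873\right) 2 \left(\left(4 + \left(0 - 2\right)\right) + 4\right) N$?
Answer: $-718200$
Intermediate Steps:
$N = 45$ ($N = 45 - 5 \left(-1 + \left(-1\right)^{2}\right) = 45 - 5 \left(-1 + 1\right) = 45 - 0 = 45 + 0 = 45$)
$\left(543 - 1873\right) 2 \left(\left(4 + \left(0 - 2\right)\right) + 4\right) N = \left(543 - 1873\right) 2 \left(\left(4 + \left(0 - 2\right)\right) + 4\right) 45 = \left(543 - 1873\right) 2 \left(\left(4 - 2\right) + 4\right) 45 = - 1330 \cdot 2 \left(2 + 4\right) 45 = - 1330 \cdot 2 \cdot 6 \cdot 45 = - 1330 \cdot 12 \cdot 45 = \left(-1330\right) 540 = -718200$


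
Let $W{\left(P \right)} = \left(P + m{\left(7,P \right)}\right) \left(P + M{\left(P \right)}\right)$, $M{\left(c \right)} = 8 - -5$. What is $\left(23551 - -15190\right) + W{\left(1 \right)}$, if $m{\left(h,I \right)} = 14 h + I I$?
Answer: $40141$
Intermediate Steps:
$m{\left(h,I \right)} = I^{2} + 14 h$ ($m{\left(h,I \right)} = 14 h + I^{2} = I^{2} + 14 h$)
$M{\left(c \right)} = 13$ ($M{\left(c \right)} = 8 + 5 = 13$)
$W{\left(P \right)} = \left(13 + P\right) \left(98 + P + P^{2}\right)$ ($W{\left(P \right)} = \left(P + \left(P^{2} + 14 \cdot 7\right)\right) \left(P + 13\right) = \left(P + \left(P^{2} + 98\right)\right) \left(13 + P\right) = \left(P + \left(98 + P^{2}\right)\right) \left(13 + P\right) = \left(98 + P + P^{2}\right) \left(13 + P\right) = \left(13 + P\right) \left(98 + P + P^{2}\right)$)
$\left(23551 - -15190\right) + W{\left(1 \right)} = \left(23551 - -15190\right) + \left(1274 + 1^{3} + 14 \cdot 1^{2} + 111 \cdot 1\right) = \left(23551 + 15190\right) + \left(1274 + 1 + 14 \cdot 1 + 111\right) = 38741 + \left(1274 + 1 + 14 + 111\right) = 38741 + 1400 = 40141$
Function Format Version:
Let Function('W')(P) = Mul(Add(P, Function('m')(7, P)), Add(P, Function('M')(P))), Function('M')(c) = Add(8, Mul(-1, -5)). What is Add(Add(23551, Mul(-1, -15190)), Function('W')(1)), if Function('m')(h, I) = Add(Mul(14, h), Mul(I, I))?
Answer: 40141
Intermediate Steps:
Function('m')(h, I) = Add(Pow(I, 2), Mul(14, h)) (Function('m')(h, I) = Add(Mul(14, h), Pow(I, 2)) = Add(Pow(I, 2), Mul(14, h)))
Function('M')(c) = 13 (Function('M')(c) = Add(8, 5) = 13)
Function('W')(P) = Mul(Add(13, P), Add(98, P, Pow(P, 2))) (Function('W')(P) = Mul(Add(P, Add(Pow(P, 2), Mul(14, 7))), Add(P, 13)) = Mul(Add(P, Add(Pow(P, 2), 98)), Add(13, P)) = Mul(Add(P, Add(98, Pow(P, 2))), Add(13, P)) = Mul(Add(98, P, Pow(P, 2)), Add(13, P)) = Mul(Add(13, P), Add(98, P, Pow(P, 2))))
Add(Add(23551, Mul(-1, -15190)), Function('W')(1)) = Add(Add(23551, Mul(-1, -15190)), Add(1274, Pow(1, 3), Mul(14, Pow(1, 2)), Mul(111, 1))) = Add(Add(23551, 15190), Add(1274, 1, Mul(14, 1), 111)) = Add(38741, Add(1274, 1, 14, 111)) = Add(38741, 1400) = 40141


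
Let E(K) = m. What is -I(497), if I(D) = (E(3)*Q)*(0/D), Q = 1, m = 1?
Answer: 0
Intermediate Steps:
E(K) = 1
I(D) = 0 (I(D) = (1*1)*(0/D) = 1*0 = 0)
-I(497) = -1*0 = 0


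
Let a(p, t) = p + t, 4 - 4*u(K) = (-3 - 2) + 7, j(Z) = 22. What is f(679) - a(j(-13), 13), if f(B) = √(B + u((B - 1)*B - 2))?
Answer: -35 + 3*√302/2 ≈ -8.9328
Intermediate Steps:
u(K) = ½ (u(K) = 1 - ((-3 - 2) + 7)/4 = 1 - (-5 + 7)/4 = 1 - ¼*2 = 1 - ½ = ½)
f(B) = √(½ + B) (f(B) = √(B + ½) = √(½ + B))
f(679) - a(j(-13), 13) = √(2 + 4*679)/2 - (22 + 13) = √(2 + 2716)/2 - 1*35 = √2718/2 - 35 = (3*√302)/2 - 35 = 3*√302/2 - 35 = -35 + 3*√302/2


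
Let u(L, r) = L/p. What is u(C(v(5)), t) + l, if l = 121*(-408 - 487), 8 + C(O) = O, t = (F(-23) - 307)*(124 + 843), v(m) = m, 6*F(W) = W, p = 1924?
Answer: -208359583/1924 ≈ -1.0830e+5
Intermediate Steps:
F(W) = W/6
t = -1803455/6 (t = ((⅙)*(-23) - 307)*(124 + 843) = (-23/6 - 307)*967 = -1865/6*967 = -1803455/6 ≈ -3.0058e+5)
C(O) = -8 + O
u(L, r) = L/1924
l = -108295 (l = 121*(-895) = -108295)
u(C(v(5)), t) + l = (-8 + 5)/1924 - 108295 = (1/1924)*(-3) - 108295 = -3/1924 - 108295 = -208359583/1924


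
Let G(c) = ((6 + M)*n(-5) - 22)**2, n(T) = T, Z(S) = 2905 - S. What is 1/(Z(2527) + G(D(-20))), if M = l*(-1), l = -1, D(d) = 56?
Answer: 1/3627 ≈ 0.00027571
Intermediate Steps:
M = 1 (M = -1*(-1) = 1)
G(c) = 3249 (G(c) = ((6 + 1)*(-5) - 22)**2 = (7*(-5) - 22)**2 = (-35 - 22)**2 = (-57)**2 = 3249)
1/(Z(2527) + G(D(-20))) = 1/((2905 - 1*2527) + 3249) = 1/((2905 - 2527) + 3249) = 1/(378 + 3249) = 1/3627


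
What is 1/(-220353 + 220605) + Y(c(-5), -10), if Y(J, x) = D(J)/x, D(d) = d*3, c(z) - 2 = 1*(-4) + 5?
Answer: -1129/1260 ≈ -0.89603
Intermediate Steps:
c(z) = 3 (c(z) = 2 + (1*(-4) + 5) = 2 + (-4 + 5) = 2 + 1 = 3)
D(d) = 3*d
Y(J, x) = 3*J/x (Y(J, x) = (3*J)/x = 3*J/x)
1/(-220353 + 220605) + Y(c(-5), -10) = 1/(-220353 + 220605) + 3*3/(-10) = 1/252 + 3*3*(-⅒) = 1/252 - 9/10 = -1129/1260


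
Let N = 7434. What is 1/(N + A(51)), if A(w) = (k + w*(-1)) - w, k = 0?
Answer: 1/7332 ≈ 0.00013639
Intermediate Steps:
A(w) = -2*w (A(w) = (0 + w*(-1)) - w = (0 - w) - w = -w - w = -2*w)
1/(N + A(51)) = 1/(7434 - 2*51) = 1/(7434 - 102) = 1/7332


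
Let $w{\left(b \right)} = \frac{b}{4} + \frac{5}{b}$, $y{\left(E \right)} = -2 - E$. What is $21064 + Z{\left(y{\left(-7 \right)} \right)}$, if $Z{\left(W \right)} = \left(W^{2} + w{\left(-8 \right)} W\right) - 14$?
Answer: $\frac{168495}{8} \approx 21062.0$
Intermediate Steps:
$w{\left(b \right)} = \frac{5}{b} + \frac{b}{4}$ ($w{\left(b \right)} = b \frac{1}{4} + \frac{5}{b} = \frac{b}{4} + \frac{5}{b} = \frac{5}{b} + \frac{b}{4}$)
$Z{\left(W \right)} = -14 + W^{2} - \frac{21 W}{8}$ ($Z{\left(W \right)} = \left(W^{2} + \left(\frac{5}{-8} + \frac{1}{4} \left(-8\right)\right) W\right) - 14 = \left(W^{2} + \left(5 \left(- \frac{1}{8}\right) - 2\right) W\right) - 14 = \left(W^{2} + \left(- \frac{5}{8} - 2\right) W\right) - 14 = \left(W^{2} - \frac{21 W}{8}\right) - 14 = -14 + W^{2} - \frac{21 W}{8}$)
$21064 + Z{\left(y{\left(-7 \right)} \right)} = 21064 - \left(14 - \left(-2 - -7\right)^{2} + \frac{21 \left(-2 - -7\right)}{8}\right) = 21064 - \left(14 - \left(-2 + 7\right)^{2} + \frac{21 \left(-2 + 7\right)}{8}\right) = 21064 - \left(\frac{217}{8} - 25\right) = 21064 - \frac{17}{8} = \frac{168495}{8}$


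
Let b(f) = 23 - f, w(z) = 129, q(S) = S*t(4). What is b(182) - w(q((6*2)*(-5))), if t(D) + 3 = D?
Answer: -288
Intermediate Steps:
t(D) = -3 + D
q(S) = S (q(S) = S*(-3 + 4) = S*1 = S)
b(182) - w(q((6*2)*(-5))) = (23 - 1*182) - 1*129 = (23 - 182) - 129 = -159 - 129 = -288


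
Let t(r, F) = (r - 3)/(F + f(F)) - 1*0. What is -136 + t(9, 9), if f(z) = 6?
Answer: -678/5 ≈ -135.60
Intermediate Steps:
t(r, F) = (-3 + r)/(6 + F) (t(r, F) = (r - 3)/(F + 6) - 1*0 = (-3 + r)/(6 + F) + 0 = (-3 + r)/(6 + F))
-136 + t(9, 9) = -136 + (-3 + 9)/(6 + 9) = -136 + 6/15 = -136 + (1/15)*6 = -136 + ⅖ = -678/5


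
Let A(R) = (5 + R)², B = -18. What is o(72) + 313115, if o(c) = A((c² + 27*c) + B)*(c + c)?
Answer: 7290057515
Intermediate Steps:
o(c) = 2*c*(-13 + c² + 27*c)² (o(c) = (5 + ((c² + 27*c) - 18))²*(c + c) = (5 + (-18 + c² + 27*c))²*(2*c) = (-13 + c² + 27*c)²*(2*c) = 2*c*(-13 + c² + 27*c)²)
o(72) + 313115 = 2*72*(-13 + 72² + 27*72)² + 313115 = 2*72*(-13 + 5184 + 1944)² + 313115 = 2*72*7115² + 313115 = 2*72*50623225 + 313115 = 7289744400 + 313115 = 7290057515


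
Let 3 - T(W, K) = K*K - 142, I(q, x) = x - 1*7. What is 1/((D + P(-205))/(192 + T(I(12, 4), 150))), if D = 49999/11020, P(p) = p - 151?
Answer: 244236260/3873121 ≈ 63.059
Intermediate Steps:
P(p) = -151 + p
I(q, x) = -7 + x (I(q, x) = x - 7 = -7 + x)
T(W, K) = 145 - K² (T(W, K) = 3 - (K*K - 142) = 3 - (K² - 142) = 3 - (-142 + K²) = 3 + (142 - K²) = 145 - K²)
D = 49999/11020 (D = 49999*(1/11020) = 49999/11020 ≈ 4.5371)
1/((D + P(-205))/(192 + T(I(12, 4), 150))) = 1/((49999/11020 + (-151 - 205))/(192 + (145 - 1*150²))) = 1/((49999/11020 - 356)/(192 + (145 - 1*22500))) = 1/(-3873121/(11020*(192 + (145 - 22500)))) = 1/(-3873121/(11020*(192 - 22355))) = 1/(-3873121/11020/(-22163)) = 1/(-3873121/11020*(-1/22163)) = 1/(3873121/244236260) = 244236260/3873121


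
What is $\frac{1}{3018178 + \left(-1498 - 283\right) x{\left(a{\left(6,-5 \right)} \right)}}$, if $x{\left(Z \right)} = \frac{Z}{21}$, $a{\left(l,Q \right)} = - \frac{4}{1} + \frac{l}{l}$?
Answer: $\frac{7}{21129027} \approx 3.313 \cdot 10^{-7}$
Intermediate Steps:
$a{\left(l,Q \right)} = -3$ ($a{\left(l,Q \right)} = \left(-4\right) 1 + 1 = -4 + 1 = -3$)
$x{\left(Z \right)} = \frac{Z}{21}$ ($x{\left(Z \right)} = Z \frac{1}{21} = \frac{Z}{21}$)
$\frac{1}{3018178 + \left(-1498 - 283\right) x{\left(a{\left(6,-5 \right)} \right)}} = \frac{1}{3018178 + \left(-1498 - 283\right) \frac{1}{21} \left(-3\right)} = \frac{1}{3018178 - - \frac{1781}{7}} = \frac{1}{3018178 + \frac{1781}{7}} = \frac{1}{\frac{21129027}{7}} = \frac{7}{21129027}$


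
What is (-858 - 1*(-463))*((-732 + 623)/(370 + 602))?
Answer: 43055/972 ≈ 44.295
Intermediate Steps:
(-858 - 1*(-463))*((-732 + 623)/(370 + 602)) = (-858 + 463)*(-109/972) = -(-43055)/972 = -395*(-109/972) = 43055/972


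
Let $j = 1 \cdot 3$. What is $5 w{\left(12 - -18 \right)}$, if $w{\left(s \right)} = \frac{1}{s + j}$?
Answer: $\frac{5}{33} \approx 0.15152$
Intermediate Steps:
$j = 3$
$w{\left(s \right)} = \frac{1}{3 + s}$ ($w{\left(s \right)} = \frac{1}{s + 3} = \frac{1}{3 + s}$)
$5 w{\left(12 - -18 \right)} = \frac{5}{3 + \left(12 - -18\right)} = \frac{5}{3 + \left(12 + 18\right)} = \frac{5}{3 + 30} = \frac{5}{33}$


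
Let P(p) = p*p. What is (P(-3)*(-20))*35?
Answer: -6300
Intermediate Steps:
P(p) = p²
(P(-3)*(-20))*35 = ((-3)²*(-20))*35 = (9*(-20))*35 = -180*35 = -6300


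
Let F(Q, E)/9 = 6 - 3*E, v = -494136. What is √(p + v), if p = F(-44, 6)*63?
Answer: 66*I*√115 ≈ 707.77*I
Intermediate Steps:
F(Q, E) = 54 - 27*E (F(Q, E) = 9*(6 - 3*E) = 54 - 27*E)
p = -6804 (p = (54 - 27*6)*63 = (54 - 162)*63 = -108*63 = -6804)
√(p + v) = √(-6804 - 494136) = √(-500940) = 66*I*√115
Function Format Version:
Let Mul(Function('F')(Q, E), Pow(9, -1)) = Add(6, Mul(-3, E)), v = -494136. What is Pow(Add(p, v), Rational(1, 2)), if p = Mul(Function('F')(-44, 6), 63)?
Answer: Mul(66, I, Pow(115, Rational(1, 2))) ≈ Mul(707.77, I)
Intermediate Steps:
Function('F')(Q, E) = Add(54, Mul(-27, E)) (Function('F')(Q, E) = Mul(9, Add(6, Mul(-3, E))) = Add(54, Mul(-27, E)))
p = -6804 (p = Mul(Add(54, Mul(-27, 6)), 63) = Mul(Add(54, -162), 63) = Mul(-108, 63) = -6804)
Pow(Add(p, v), Rational(1, 2)) = Pow(Add(-6804, -494136), Rational(1, 2)) = Pow(-500940, Rational(1, 2)) = Mul(66, I, Pow(115, Rational(1, 2)))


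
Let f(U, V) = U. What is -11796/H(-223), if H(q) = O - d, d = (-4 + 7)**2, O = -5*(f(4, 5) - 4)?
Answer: 3932/3 ≈ 1310.7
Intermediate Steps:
O = 0 (O = -5*(4 - 4) = -5*0 = 0)
d = 9 (d = 3**2 = 9)
H(q) = -9 (H(q) = 0 - 1*9 = 0 - 9 = -9)
-11796/H(-223) = -11796/(-9) = -11796*(-1/9) = 3932/3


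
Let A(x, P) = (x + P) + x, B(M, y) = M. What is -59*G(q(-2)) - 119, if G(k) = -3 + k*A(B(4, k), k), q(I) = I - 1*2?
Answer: 1002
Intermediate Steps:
A(x, P) = P + 2*x (A(x, P) = (P + x) + x = P + 2*x)
q(I) = -2 + I (q(I) = I - 2 = -2 + I)
G(k) = -3 + k*(8 + k) (G(k) = -3 + k*(k + 2*4) = -3 + k*(k + 8) = -3 + k*(8 + k))
-59*G(q(-2)) - 119 = -59*(-3 + (-2 - 2)*(8 + (-2 - 2))) - 119 = -59*(-3 - 4*(8 - 4)) - 119 = -59*(-3 - 4*4) - 119 = -59*(-3 - 16) - 119 = -59*(-19) - 119 = 1121 - 119 = 1002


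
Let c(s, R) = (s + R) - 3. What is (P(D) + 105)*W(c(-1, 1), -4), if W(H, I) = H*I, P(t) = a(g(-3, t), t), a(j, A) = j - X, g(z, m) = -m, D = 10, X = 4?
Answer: 1092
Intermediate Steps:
c(s, R) = -3 + R + s (c(s, R) = (R + s) - 3 = -3 + R + s)
a(j, A) = -4 + j (a(j, A) = j - 1*4 = j - 4 = -4 + j)
P(t) = -4 - t
(P(D) + 105)*W(c(-1, 1), -4) = ((-4 - 1*10) + 105)*((-3 + 1 - 1)*(-4)) = ((-4 - 10) + 105)*(-3*(-4)) = (-14 + 105)*12 = 91*12 = 1092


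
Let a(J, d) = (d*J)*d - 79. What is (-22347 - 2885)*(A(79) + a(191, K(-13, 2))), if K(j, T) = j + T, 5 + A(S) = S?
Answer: -583010592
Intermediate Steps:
A(S) = -5 + S
K(j, T) = T + j
a(J, d) = -79 + J*d² (a(J, d) = (J*d)*d - 79 = J*d² - 79 = -79 + J*d²)
(-22347 - 2885)*(A(79) + a(191, K(-13, 2))) = (-22347 - 2885)*((-5 + 79) + (-79 + 191*(2 - 13)²)) = -25232*(74 + (-79 + 191*(-11)²)) = -25232*(74 + (-79 + 191*121)) = -25232*(74 + (-79 + 23111)) = -25232*(74 + 23032) = -25232*23106 = -583010592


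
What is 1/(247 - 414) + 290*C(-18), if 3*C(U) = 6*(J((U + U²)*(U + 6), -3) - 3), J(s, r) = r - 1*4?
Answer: -968601/167 ≈ -5800.0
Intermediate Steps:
J(s, r) = -4 + r (J(s, r) = r - 4 = -4 + r)
C(U) = -20 (C(U) = (6*((-4 - 3) - 3))/3 = (6*(-7 - 3))/3 = (6*(-10))/3 = (⅓)*(-60) = -20)
1/(247 - 414) + 290*C(-18) = 1/(247 - 414) + 290*(-20) = 1/(-167) - 5800 = -1/167 - 5800 = -968601/167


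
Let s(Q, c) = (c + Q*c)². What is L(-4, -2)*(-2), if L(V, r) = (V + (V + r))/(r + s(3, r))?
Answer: 10/31 ≈ 0.32258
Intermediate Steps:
L(V, r) = (r + 2*V)/(r + 16*r²) (L(V, r) = (V + (V + r))/(r + r²*(1 + 3)²) = (r + 2*V)/(r + r²*4²) = (r + 2*V)/(r + r²*16) = (r + 2*V)/(r + 16*r²))
L(-4, -2)*(-2) = ((-2 + 2*(-4))/((-2)*(1 + 16*(-2))))*(-2) = -(-2 - 8)/(2*(1 - 32))*(-2) = -½*(-10)/(-31)*(-2) = -½*(-1/31)*(-10)*(-2) = -5/31*(-2) = 10/31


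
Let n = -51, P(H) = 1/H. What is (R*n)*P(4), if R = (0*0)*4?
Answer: 0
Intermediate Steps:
R = 0 (R = 0*4 = 0)
(R*n)*P(4) = (0*(-51))/4 = 0*(¼) = 0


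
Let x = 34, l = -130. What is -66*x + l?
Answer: -2374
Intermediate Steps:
-66*x + l = -66*34 - 130 = -2244 - 130 = -2374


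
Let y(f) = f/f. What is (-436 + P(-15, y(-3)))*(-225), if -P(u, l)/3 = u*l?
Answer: 87975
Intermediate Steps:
y(f) = 1
P(u, l) = -3*l*u (P(u, l) = -3*u*l = -3*l*u)
(-436 + P(-15, y(-3)))*(-225) = (-436 - 3*1*(-15))*(-225) = (-436 + 45)*(-225) = -391*(-225) = 87975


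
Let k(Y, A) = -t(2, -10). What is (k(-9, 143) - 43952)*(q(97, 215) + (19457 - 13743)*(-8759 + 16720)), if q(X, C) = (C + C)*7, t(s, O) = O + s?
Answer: -1999107654816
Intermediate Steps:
k(Y, A) = 8 (k(Y, A) = -(-10 + 2) = -1*(-8) = 8)
q(X, C) = 14*C (q(X, C) = (2*C)*7 = 14*C)
(k(-9, 143) - 43952)*(q(97, 215) + (19457 - 13743)*(-8759 + 16720)) = (8 - 43952)*(14*215 + (19457 - 13743)*(-8759 + 16720)) = -43944*(3010 + 5714*7961) = -43944*(3010 + 45489154) = -43944*45492164 = -1999107654816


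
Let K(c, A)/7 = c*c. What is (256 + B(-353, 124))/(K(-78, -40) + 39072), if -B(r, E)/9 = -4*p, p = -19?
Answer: -107/20415 ≈ -0.0052412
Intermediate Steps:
B(r, E) = -684 (B(r, E) = -(-36)*(-19) = -9*76 = -684)
K(c, A) = 7*c**2 (K(c, A) = 7*(c*c) = 7*c**2)
(256 + B(-353, 124))/(K(-78, -40) + 39072) = (256 - 684)/(7*(-78)**2 + 39072) = -428/(7*6084 + 39072) = -428/(42588 + 39072) = -428/81660 = -428*1/81660 = -107/20415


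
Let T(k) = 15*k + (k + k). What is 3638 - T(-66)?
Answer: 4760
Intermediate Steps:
T(k) = 17*k (T(k) = 15*k + 2*k = 17*k)
3638 - T(-66) = 3638 - 17*(-66) = 3638 - 1*(-1122) = 3638 + 1122 = 4760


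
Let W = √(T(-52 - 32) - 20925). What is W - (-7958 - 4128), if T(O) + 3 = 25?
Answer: 12086 + I*√20903 ≈ 12086.0 + 144.58*I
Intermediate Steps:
T(O) = 22 (T(O) = -3 + 25 = 22)
W = I*√20903 (W = √(22 - 20925) = √(-20903) = I*√20903 ≈ 144.58*I)
W - (-7958 - 4128) = I*√20903 - (-7958 - 4128) = I*√20903 - 1*(-12086) = I*√20903 + 12086 = 12086 + I*√20903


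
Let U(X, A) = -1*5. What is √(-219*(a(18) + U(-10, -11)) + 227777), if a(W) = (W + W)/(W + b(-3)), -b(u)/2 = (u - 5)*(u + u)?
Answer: 5*√1547858/13 ≈ 478.51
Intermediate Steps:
U(X, A) = -5
b(u) = -4*u*(-5 + u) (b(u) = -2*(u - 5)*(u + u) = -2*(-5 + u)*2*u = -4*u*(-5 + u))
a(W) = 2*W/(-96 + W) (a(W) = (W + W)/(W + 4*(-3)*(5 - 1*(-3))) = (2*W)/(W + 4*(-3)*(5 + 3)) = (2*W)/(W + 4*(-3)*8) = (2*W)/(W - 96) = (2*W)/(-96 + W) = 2*W/(-96 + W))
√(-219*(a(18) + U(-10, -11)) + 227777) = √(-219*(2*18/(-96 + 18) - 5) + 227777) = √(-219*(2*18/(-78) - 5) + 227777) = √(-219*(2*18*(-1/78) - 5) + 227777) = √(-219*(-6/13 - 5) + 227777) = √(-219*(-71/13) + 227777) = √(15549/13 + 227777) = √(2976650/13) = 5*√1547858/13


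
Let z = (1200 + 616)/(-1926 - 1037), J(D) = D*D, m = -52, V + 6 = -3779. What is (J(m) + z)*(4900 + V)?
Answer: 8931301640/2963 ≈ 3.0143e+6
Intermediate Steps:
V = -3785 (V = -6 - 3779 = -3785)
J(D) = D²
z = -1816/2963 (z = 1816/(-2963) = 1816*(-1/2963) = -1816/2963 ≈ -0.61289)
(J(m) + z)*(4900 + V) = ((-52)² - 1816/2963)*(4900 - 3785) = (2704 - 1816/2963)*1115 = (8010136/2963)*1115 = 8931301640/2963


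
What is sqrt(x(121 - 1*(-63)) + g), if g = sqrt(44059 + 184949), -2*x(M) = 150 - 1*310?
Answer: 2*sqrt(20 + sqrt(14313)) ≈ 23.634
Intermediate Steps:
x(M) = 80 (x(M) = -(150 - 1*310)/2 = -(150 - 310)/2 = -1/2*(-160) = 80)
g = 4*sqrt(14313) (g = sqrt(229008) = 4*sqrt(14313) ≈ 478.55)
sqrt(x(121 - 1*(-63)) + g) = sqrt(80 + 4*sqrt(14313))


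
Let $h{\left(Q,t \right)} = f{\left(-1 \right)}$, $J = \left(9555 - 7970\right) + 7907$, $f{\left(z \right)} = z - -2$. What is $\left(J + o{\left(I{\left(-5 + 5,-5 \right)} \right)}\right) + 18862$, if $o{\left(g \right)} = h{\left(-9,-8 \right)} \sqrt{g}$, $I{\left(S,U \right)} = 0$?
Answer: $28354$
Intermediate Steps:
$f{\left(z \right)} = 2 + z$ ($f{\left(z \right)} = z + 2 = 2 + z$)
$J = 9492$ ($J = 1585 + 7907 = 9492$)
$h{\left(Q,t \right)} = 1$ ($h{\left(Q,t \right)} = 2 - 1 = 1$)
$o{\left(g \right)} = \sqrt{g}$ ($o{\left(g \right)} = 1 \sqrt{g} = \sqrt{g}$)
$\left(J + o{\left(I{\left(-5 + 5,-5 \right)} \right)}\right) + 18862 = \left(9492 + \sqrt{0}\right) + 18862 = \left(9492 + 0\right) + 18862 = 9492 + 18862 = 28354$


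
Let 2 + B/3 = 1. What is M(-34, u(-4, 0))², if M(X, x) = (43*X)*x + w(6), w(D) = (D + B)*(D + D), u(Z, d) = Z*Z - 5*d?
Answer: 545502736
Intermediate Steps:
u(Z, d) = Z² - 5*d
B = -3 (B = -6 + 3*1 = -6 + 3 = -3)
w(D) = 2*D*(-3 + D) (w(D) = (D - 3)*(D + D) = (-3 + D)*(2*D) = 2*D*(-3 + D))
M(X, x) = 36 + 43*X*x (M(X, x) = (43*X)*x + 2*6*(-3 + 6) = 43*X*x + 2*6*3 = 43*X*x + 36 = 36 + 43*X*x)
M(-34, u(-4, 0))² = (36 + 43*(-34)*((-4)² - 5*0))² = (36 + 43*(-34)*(16 + 0))² = (36 + 43*(-34)*16)² = (36 - 23392)² = (-23356)² = 545502736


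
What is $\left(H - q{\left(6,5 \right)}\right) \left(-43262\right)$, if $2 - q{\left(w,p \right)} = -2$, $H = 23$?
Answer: $-821978$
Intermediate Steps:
$q{\left(w,p \right)} = 4$ ($q{\left(w,p \right)} = 2 - -2 = 2 + 2 = 4$)
$\left(H - q{\left(6,5 \right)}\right) \left(-43262\right) = \left(23 - 4\right) \left(-43262\right) = 19 \left(-43262\right) = -821978$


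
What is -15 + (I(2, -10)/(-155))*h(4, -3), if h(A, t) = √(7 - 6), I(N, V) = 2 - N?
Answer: -15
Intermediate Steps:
h(A, t) = 1 (h(A, t) = √1 = 1)
-15 + (I(2, -10)/(-155))*h(4, -3) = -15 + ((2 - 1*2)/(-155))*1 = -15 + ((2 - 2)*(-1/155))*1 = -15 + (0*(-1/155))*1 = -15 + 0*1 = -15 + 0 = -15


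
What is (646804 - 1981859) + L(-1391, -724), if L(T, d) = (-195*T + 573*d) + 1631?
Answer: -1477031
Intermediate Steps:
L(T, d) = 1631 - 195*T + 573*d
(646804 - 1981859) + L(-1391, -724) = (646804 - 1981859) + (1631 - 195*(-1391) + 573*(-724)) = -1335055 + (1631 + 271245 - 414852) = -1335055 - 141976 = -1477031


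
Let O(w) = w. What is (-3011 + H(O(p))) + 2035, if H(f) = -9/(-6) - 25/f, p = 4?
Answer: -3923/4 ≈ -980.75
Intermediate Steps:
H(f) = 3/2 - 25/f (H(f) = -9*(-1/6) - 25/f = 3/2 - 25/f)
(-3011 + H(O(p))) + 2035 = (-3011 + (3/2 - 25/4)) + 2035 = (-3011 - 19/4) + 2035 = -12063/4 + 2035 = -3923/4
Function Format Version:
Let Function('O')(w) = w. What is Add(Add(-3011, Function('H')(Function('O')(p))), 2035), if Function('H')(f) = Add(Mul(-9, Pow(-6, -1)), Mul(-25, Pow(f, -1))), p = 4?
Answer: Rational(-3923, 4) ≈ -980.75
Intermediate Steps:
Function('H')(f) = Add(Rational(3, 2), Mul(-25, Pow(f, -1))) (Function('H')(f) = Add(Mul(-9, Rational(-1, 6)), Mul(-25, Pow(f, -1))) = Add(Rational(3, 2), Mul(-25, Pow(f, -1))))
Add(Add(-3011, Function('H')(Function('O')(p))), 2035) = Add(Add(-3011, Add(Rational(3, 2), Mul(-25, Pow(4, -1)))), 2035) = Add(Add(-3011, Add(Rational(3, 2), Mul(-25, Rational(1, 4)))), 2035) = Add(Add(-3011, Add(Rational(3, 2), Rational(-25, 4))), 2035) = Add(Add(-3011, Rational(-19, 4)), 2035) = Add(Rational(-12063, 4), 2035) = Rational(-3923, 4)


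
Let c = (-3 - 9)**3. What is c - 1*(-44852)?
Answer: 43124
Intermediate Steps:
c = -1728 (c = (-12)**3 = -1728)
c - 1*(-44852) = -1728 - 1*(-44852) = -1728 + 44852 = 43124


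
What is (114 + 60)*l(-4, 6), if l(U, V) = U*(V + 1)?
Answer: -4872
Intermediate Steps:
l(U, V) = U*(1 + V)
(114 + 60)*l(-4, 6) = (114 + 60)*(-4*(1 + 6)) = 174*(-4*7) = 174*(-28) = -4872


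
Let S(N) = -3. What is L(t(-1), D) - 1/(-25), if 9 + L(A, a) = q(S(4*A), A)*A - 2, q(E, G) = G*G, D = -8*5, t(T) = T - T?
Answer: -274/25 ≈ -10.960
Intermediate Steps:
t(T) = 0
D = -40
q(E, G) = G²
L(A, a) = -11 + A³ (L(A, a) = -9 + (A²*A - 2) = -9 + (A³ - 2) = -9 + (-2 + A³) = -11 + A³)
L(t(-1), D) - 1/(-25) = (-11 + 0³) - 1/(-25) = (-11 + 0) - 1*(-1/25) = -11 + 1/25 = -274/25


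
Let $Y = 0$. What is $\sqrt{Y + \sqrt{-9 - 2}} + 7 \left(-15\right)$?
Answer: $-105 + \sqrt[4]{11} \sqrt{i} \approx -103.71 + 1.2878 i$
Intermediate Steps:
$\sqrt{Y + \sqrt{-9 - 2}} + 7 \left(-15\right) = \sqrt{0 + \sqrt{-9 - 2}} + 7 \left(-15\right) = \sqrt{0 + \sqrt{-11}} - 105 = \sqrt{0 + i \sqrt{11}} - 105 = \sqrt{i \sqrt{11}} - 105 = \sqrt[4]{11} \sqrt{i} - 105 = -105 + \sqrt[4]{11} \sqrt{i}$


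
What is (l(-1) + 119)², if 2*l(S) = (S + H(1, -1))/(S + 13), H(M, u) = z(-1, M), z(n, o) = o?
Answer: 14161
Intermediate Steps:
H(M, u) = M
l(S) = (1 + S)/(2*(13 + S)) (l(S) = ((S + 1)/(S + 13))/2 = ((1 + S)/(13 + S))/2 = (1 + S)/(2*(13 + S)))
(l(-1) + 119)² = ((1 - 1)/(2*(13 - 1)) + 119)² = ((½)*0/12 + 119)² = ((½)*(1/12)*0 + 119)² = (0 + 119)² = 119² = 14161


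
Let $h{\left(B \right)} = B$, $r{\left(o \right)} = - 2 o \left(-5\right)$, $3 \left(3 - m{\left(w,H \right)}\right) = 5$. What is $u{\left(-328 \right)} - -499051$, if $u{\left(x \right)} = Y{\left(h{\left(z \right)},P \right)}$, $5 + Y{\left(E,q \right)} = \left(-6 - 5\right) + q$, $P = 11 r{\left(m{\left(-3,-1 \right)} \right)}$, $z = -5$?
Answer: $\frac{1497545}{3} \approx 4.9918 \cdot 10^{5}$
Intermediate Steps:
$m{\left(w,H \right)} = \frac{4}{3}$ ($m{\left(w,H \right)} = 3 - \frac{5}{3} = \frac{4}{3}$)
$r{\left(o \right)} = 10 o$
$P = \frac{440}{3}$ ($P = 11 \cdot 10 \cdot \frac{4}{3} = 11 \cdot \frac{40}{3} = \frac{440}{3} \approx 146.67$)
$Y{\left(E,q \right)} = -16 + q$ ($Y{\left(E,q \right)} = -5 + \left(\left(-6 - 5\right) + q\right) = -5 + \left(-11 + q\right) = -16 + q$)
$u{\left(x \right)} = \frac{392}{3}$ ($u{\left(x \right)} = -16 + \frac{440}{3} = \frac{392}{3}$)
$u{\left(-328 \right)} - -499051 = \frac{392}{3} - -499051 = \frac{392}{3} + 499051 = \frac{1497545}{3}$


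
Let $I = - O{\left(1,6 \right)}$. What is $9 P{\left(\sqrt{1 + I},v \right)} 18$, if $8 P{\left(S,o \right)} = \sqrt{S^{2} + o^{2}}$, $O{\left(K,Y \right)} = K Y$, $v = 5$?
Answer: $\frac{81 \sqrt{5}}{2} \approx 90.561$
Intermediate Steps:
$I = -6$ ($I = - 1 \cdot 6 = \left(-1\right) 6 = -6$)
$P{\left(S,o \right)} = \frac{\sqrt{S^{2} + o^{2}}}{8}$
$9 P{\left(\sqrt{1 + I},v \right)} 18 = 9 \frac{\sqrt{\left(\sqrt{1 - 6}\right)^{2} + 5^{2}}}{8} \cdot 18 = 9 \frac{\sqrt{\left(\sqrt{-5}\right)^{2} + 25}}{8} \cdot 18 = 9 \frac{\sqrt{\left(i \sqrt{5}\right)^{2} + 25}}{8} \cdot 18 = 9 \frac{\sqrt{-5 + 25}}{8} \cdot 18 = 9 \frac{\sqrt{20}}{8} \cdot 18 = 9 \frac{2 \sqrt{5}}{8} \cdot 18 = 9 \frac{\sqrt{5}}{4} \cdot 18 = \frac{9 \sqrt{5}}{4} \cdot 18 = \frac{81 \sqrt{5}}{2}$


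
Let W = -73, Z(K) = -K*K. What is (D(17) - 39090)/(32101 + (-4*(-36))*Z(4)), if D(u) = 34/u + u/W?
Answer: -2853441/2175181 ≈ -1.3118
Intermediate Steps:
Z(K) = -K**2
D(u) = 34/u - u/73 (D(u) = 34/u + u/(-73) = 34/u + u*(-1/73) = 34/u - u/73)
(D(17) - 39090)/(32101 + (-4*(-36))*Z(4)) = ((34/17 - 1/73*17) - 39090)/(32101 + (-4*(-36))*(-1*4**2)) = ((34*(1/17) - 17/73) - 39090)/(32101 + 144*(-1*16)) = ((2 - 17/73) - 39090)/(32101 + 144*(-16)) = (129/73 - 39090)/(32101 - 2304) = -2853441/73/29797 = -2853441/73*1/29797 = -2853441/2175181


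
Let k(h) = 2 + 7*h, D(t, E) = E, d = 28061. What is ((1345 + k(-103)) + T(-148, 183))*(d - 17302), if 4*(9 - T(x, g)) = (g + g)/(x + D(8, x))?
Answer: 4046492177/592 ≈ 6.8353e+6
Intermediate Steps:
T(x, g) = 9 - g/(4*x) (T(x, g) = 9 - (g + g)/(4*(x + x)) = 9 - 2*g/(4*(2*x)) = 9 - 2*g*1/(2*x)/4 = 9 - g/(4*x))
((1345 + k(-103)) + T(-148, 183))*(d - 17302) = ((1345 + (2 + 7*(-103))) + (9 - ¼*183/(-148)))*(28061 - 17302) = ((1345 + (2 - 721)) + (9 - ¼*183*(-1/148)))*10759 = ((1345 - 719) + (9 + 183/592))*10759 = (626 + 5511/592)*10759 = (376103/592)*10759 = 4046492177/592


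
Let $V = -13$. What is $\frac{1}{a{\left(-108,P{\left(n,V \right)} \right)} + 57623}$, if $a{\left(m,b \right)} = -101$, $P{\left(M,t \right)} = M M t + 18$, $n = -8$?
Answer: $\frac{1}{57522} \approx 1.7385 \cdot 10^{-5}$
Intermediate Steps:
$P{\left(M,t \right)} = 18 + t M^{2}$ ($P{\left(M,t \right)} = M^{2} t + 18 = t M^{2} + 18 = 18 + t M^{2}$)
$\frac{1}{a{\left(-108,P{\left(n,V \right)} \right)} + 57623} = \frac{1}{-101 + 57623} = \frac{1}{57522}$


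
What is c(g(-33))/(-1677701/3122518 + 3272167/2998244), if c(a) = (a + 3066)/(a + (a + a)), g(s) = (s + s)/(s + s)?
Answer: 14356735661344132/7780865099193 ≈ 1845.1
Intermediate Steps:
g(s) = 1 (g(s) = (2*s)/((2*s)) = (2*s)*(1/(2*s)) = 1)
c(a) = (3066 + a)/(3*a) (c(a) = (3066 + a)/(a + 2*a) = (3066 + a)/((3*a)) = (3066 + a)*(1/(3*a)) = (3066 + a)/(3*a))
c(g(-33))/(-1677701/3122518 + 3272167/2998244) = ((⅓)*(3066 + 1)/1)/(-1677701/3122518 + 3272167/2998244) = ((⅓)*1*3067)/(-1677701*1/3122518 + 3272167*(1/2998244)) = 3067/(3*(-1677701/3122518 + 3272167/2998244)) = 3067/(3*(2593621699731/4681035429196)) = (3067/3)*(4681035429196/2593621699731) = 14356735661344132/7780865099193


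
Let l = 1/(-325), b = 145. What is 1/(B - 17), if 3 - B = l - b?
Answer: 325/42576 ≈ 0.0076334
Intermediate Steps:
l = -1/325 ≈ -0.0030769
B = 48101/325 (B = 3 - (-1/325 - 1*145) = 3 - (-1/325 - 145) = 3 - 1*(-47126/325) = 3 + 47126/325 = 48101/325 ≈ 148.00)
1/(B - 17) = 1/(48101/325 - 17) = 1/(42576/325) = 325/42576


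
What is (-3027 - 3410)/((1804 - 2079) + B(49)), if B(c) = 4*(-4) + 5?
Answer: 6437/286 ≈ 22.507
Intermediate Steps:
B(c) = -11 (B(c) = -16 + 5 = -11)
(-3027 - 3410)/((1804 - 2079) + B(49)) = (-3027 - 3410)/((1804 - 2079) - 11) = -6437/(-275 - 11) = -6437/(-286) = -6437*(-1/286) = 6437/286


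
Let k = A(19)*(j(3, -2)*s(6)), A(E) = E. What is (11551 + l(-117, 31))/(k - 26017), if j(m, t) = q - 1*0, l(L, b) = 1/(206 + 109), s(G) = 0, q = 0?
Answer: -3638566/8195355 ≈ -0.44398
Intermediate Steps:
l(L, b) = 1/315
j(m, t) = 0 (j(m, t) = 0 - 1*0 = 0 + 0 = 0)
k = 0 (k = 19*(0*0) = 19*0 = 0)
(11551 + l(-117, 31))/(k - 26017) = (11551 + 1/315)/(0 - 26017) = (3638566/315)/(-26017) = (3638566/315)*(-1/26017) = -3638566/8195355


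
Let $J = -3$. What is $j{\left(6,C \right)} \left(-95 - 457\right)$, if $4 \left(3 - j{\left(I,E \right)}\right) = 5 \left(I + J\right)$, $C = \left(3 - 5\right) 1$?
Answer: $414$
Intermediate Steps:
$C = -2$ ($C = \left(-2\right) 1 = -2$)
$j{\left(I,E \right)} = \frac{27}{4} - \frac{5 I}{4}$ ($j{\left(I,E \right)} = 3 - \frac{5 \left(I - 3\right)}{4} = 3 - \frac{5 \left(-3 + I\right)}{4} = 3 - \frac{-15 + 5 I}{4} = 3 - \left(- \frac{15}{4} + \frac{5 I}{4}\right) = \frac{27}{4} - \frac{5 I}{4}$)
$j{\left(6,C \right)} \left(-95 - 457\right) = \left(\frac{27}{4} - \frac{15}{2}\right) \left(-95 - 457\right) = \left(\frac{27}{4} - \frac{15}{2}\right) \left(-552\right) = \left(- \frac{3}{4}\right) \left(-552\right) = 414$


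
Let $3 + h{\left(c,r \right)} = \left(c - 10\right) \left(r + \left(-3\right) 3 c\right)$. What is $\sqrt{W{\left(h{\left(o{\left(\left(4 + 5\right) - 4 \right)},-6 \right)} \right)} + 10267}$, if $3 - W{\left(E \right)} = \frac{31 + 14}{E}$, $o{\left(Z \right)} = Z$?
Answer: $\frac{17 \sqrt{6965}}{14} \approx 101.34$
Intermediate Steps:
$h{\left(c,r \right)} = -3 + \left(-10 + c\right) \left(r - 9 c\right)$ ($h{\left(c,r \right)} = -3 + \left(c - 10\right) \left(r + \left(-3\right) 3 c\right) = -3 + \left(-10 + c\right) \left(r - 9 c\right)$)
$W{\left(E \right)} = 3 - \frac{45}{E}$ ($W{\left(E \right)} = 3 - \frac{31 + 14}{E} = 3 - \frac{45}{E}$)
$\sqrt{W{\left(h{\left(o{\left(\left(4 + 5\right) - 4 \right)},-6 \right)} \right)} + 10267} = \sqrt{\left(3 - \frac{45}{-3 - -60 - 9 \left(\left(4 + 5\right) - 4\right)^{2} + 90 \left(\left(4 + 5\right) - 4\right) + \left(\left(4 + 5\right) - 4\right) \left(-6\right)}\right) + 10267} = \sqrt{\left(3 - \frac{45}{-3 + 60 - 9 \left(9 - 4\right)^{2} + 90 \left(9 - 4\right) + \left(9 - 4\right) \left(-6\right)}\right) + 10267} = \sqrt{\left(3 - \frac{45}{-3 + 60 - 9 \cdot 5^{2} + 90 \cdot 5 + 5 \left(-6\right)}\right) + 10267} = \sqrt{\left(3 - \frac{45}{-3 + 60 - 225 + 450 - 30}\right) + 10267} = \sqrt{\left(3 - \frac{45}{252}\right) + 10267} = \sqrt{\left(3 - \frac{5}{28}\right) + 10267} = \sqrt{\frac{79}{28} + 10267} = \sqrt{\frac{287555}{28}} = \frac{17 \sqrt{6965}}{14}$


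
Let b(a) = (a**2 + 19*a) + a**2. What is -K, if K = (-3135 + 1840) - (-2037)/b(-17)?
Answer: 109396/85 ≈ 1287.0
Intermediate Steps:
b(a) = 2*a**2 + 19*a
K = -109396/85 (K = (-3135 + 1840) - (-2037)/((-17*(19 + 2*(-17)))) = -1295 - (-2037)/((-17*(19 - 34))) = -1295 - (-2037)/((-17*(-15))) = -1295 - (-2037)/255 = -1295 - 7*(-97/85) = -1295 + 679/85 = -109396/85 ≈ -1287.0)
-K = -1*(-109396/85) = 109396/85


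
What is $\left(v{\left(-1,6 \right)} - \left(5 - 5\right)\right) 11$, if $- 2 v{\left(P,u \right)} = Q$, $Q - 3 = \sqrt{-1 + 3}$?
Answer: $- \frac{33}{2} - \frac{11 \sqrt{2}}{2} \approx -24.278$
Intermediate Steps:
$Q = 3 + \sqrt{2}$ ($Q = 3 + \sqrt{-1 + 3} = 3 + \sqrt{2} \approx 4.4142$)
$v{\left(P,u \right)} = - \frac{3}{2} - \frac{\sqrt{2}}{2}$ ($v{\left(P,u \right)} = - \frac{3 + \sqrt{2}}{2} = - \frac{3}{2} - \frac{\sqrt{2}}{2}$)
$\left(v{\left(-1,6 \right)} - \left(5 - 5\right)\right) 11 = \left(\left(- \frac{3}{2} - \frac{\sqrt{2}}{2}\right) - \left(5 - 5\right)\right) 11 = \left(\left(- \frac{3}{2} - \frac{\sqrt{2}}{2}\right) - 0\right) 11 = \left(\left(- \frac{3}{2} - \frac{\sqrt{2}}{2}\right) + \left(-5 + 5\right)\right) 11 = \left(\left(- \frac{3}{2} - \frac{\sqrt{2}}{2}\right) + 0\right) 11 = \left(- \frac{3}{2} - \frac{\sqrt{2}}{2}\right) 11 = - \frac{33}{2} - \frac{11 \sqrt{2}}{2}$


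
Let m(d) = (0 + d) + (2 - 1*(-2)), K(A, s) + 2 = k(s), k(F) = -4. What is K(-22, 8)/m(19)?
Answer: -6/23 ≈ -0.26087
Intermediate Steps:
K(A, s) = -6 (K(A, s) = -2 - 4 = -6)
m(d) = 4 + d (m(d) = d + (2 + 2) = d + 4 = 4 + d)
K(-22, 8)/m(19) = -6/(4 + 19) = -6/23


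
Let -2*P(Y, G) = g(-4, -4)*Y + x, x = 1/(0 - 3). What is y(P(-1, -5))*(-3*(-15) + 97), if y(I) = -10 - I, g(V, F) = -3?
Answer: -3692/3 ≈ -1230.7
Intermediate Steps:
x = -1/3 (x = 1/(-3) = -1/3 ≈ -0.33333)
P(Y, G) = 1/6 + 3*Y/2 (P(Y, G) = -(-3*Y - 1/3)/2 = -(-1/3 - 3*Y)/2 = 1/6 + 3*Y/2)
y(P(-1, -5))*(-3*(-15) + 97) = (-10 - (1/6 + (3/2)*(-1)))*(-3*(-15) + 97) = (-10 - (1/6 - 3/2))*(45 + 97) = (-10 - 1*(-4/3))*142 = (-10 + 4/3)*142 = -26/3*142 = -3692/3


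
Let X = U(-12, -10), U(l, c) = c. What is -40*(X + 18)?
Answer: -320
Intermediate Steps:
X = -10
-40*(X + 18) = -40*(-10 + 18) = -40*8 = -320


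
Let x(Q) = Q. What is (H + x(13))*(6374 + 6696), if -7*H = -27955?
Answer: 366561220/7 ≈ 5.2366e+7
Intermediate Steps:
H = 27955/7 (H = -⅐*(-27955) = 27955/7 ≈ 3993.6)
(H + x(13))*(6374 + 6696) = (27955/7 + 13)*(6374 + 6696) = (28046/7)*13070 = 366561220/7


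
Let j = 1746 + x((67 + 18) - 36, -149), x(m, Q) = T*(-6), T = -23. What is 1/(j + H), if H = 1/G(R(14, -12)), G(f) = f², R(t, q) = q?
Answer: 144/271297 ≈ 0.00053078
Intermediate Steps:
x(m, Q) = 138 (x(m, Q) = -23*(-6) = 138)
j = 1884 (j = 1746 + 138 = 1884)
H = 1/144 (H = 1/((-12)²) = 1/144 ≈ 0.0069444)
1/(j + H) = 1/(1884 + 1/144) = 1/(271297/144) = 144/271297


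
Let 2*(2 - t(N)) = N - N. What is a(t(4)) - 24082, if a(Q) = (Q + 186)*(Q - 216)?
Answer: -64314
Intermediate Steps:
t(N) = 2 (t(N) = 2 - (N - N)/2 = 2 - ½*0 = 2 + 0 = 2)
a(Q) = (-216 + Q)*(186 + Q) (a(Q) = (186 + Q)*(-216 + Q) = (-216 + Q)*(186 + Q))
a(t(4)) - 24082 = (-40176 + 2² - 30*2) - 24082 = (-40176 + 4 - 60) - 24082 = -40232 - 24082 = -64314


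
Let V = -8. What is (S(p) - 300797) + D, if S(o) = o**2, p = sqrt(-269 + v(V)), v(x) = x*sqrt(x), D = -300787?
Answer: -601853 - 16*I*sqrt(2) ≈ -6.0185e+5 - 22.627*I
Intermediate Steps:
v(x) = x**(3/2)
p = sqrt(-269 - 16*I*sqrt(2)) (p = sqrt(-269 + (-8)**(3/2)) = sqrt(-269 - 16*I*sqrt(2)) ≈ 0.6892 - 16.416*I)
(S(p) - 300797) + D = ((sqrt(-269 - 16*I*sqrt(2)))**2 - 300797) - 300787 = ((-269 - 16*I*sqrt(2)) - 300797) - 300787 = (-301066 - 16*I*sqrt(2)) - 300787 = -601853 - 16*I*sqrt(2)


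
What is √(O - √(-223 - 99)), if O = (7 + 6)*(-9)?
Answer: √(-117 - I*√322) ≈ 0.82706 - 10.848*I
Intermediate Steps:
O = -117 (O = 13*(-9) = -117)
√(O - √(-223 - 99)) = √(-117 - √(-223 - 99)) = √(-117 - √(-322)) = √(-117 - I*√322)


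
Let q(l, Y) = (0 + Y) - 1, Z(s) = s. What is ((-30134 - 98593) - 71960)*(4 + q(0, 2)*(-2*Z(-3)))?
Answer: -2006870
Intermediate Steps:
q(l, Y) = -1 + Y (q(l, Y) = Y - 1 = -1 + Y)
((-30134 - 98593) - 71960)*(4 + q(0, 2)*(-2*Z(-3))) = ((-30134 - 98593) - 71960)*(4 + (-1 + 2)*(-2*(-3))) = (-128727 - 71960)*(4 + 1*6) = -200687*(4 + 6) = -200687*10 = -2006870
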